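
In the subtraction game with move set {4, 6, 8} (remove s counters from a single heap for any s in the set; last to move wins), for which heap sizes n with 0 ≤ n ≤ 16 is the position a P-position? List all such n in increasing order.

Grundy values for subtraction set {4, 6, 8}:
k:     0  1  2  3  4  5  6  7  8  9 10 11 12 13 14 15 16
g(k):  0  0  0  0  1  1  1  1  2  2  2  2  0  0  0  0  1
The P-positions (g = 0) in 0..16 are 0, 1, 2, 3, 12, 13, 14, 15.

0, 1, 2, 3, 12, 13, 14, 15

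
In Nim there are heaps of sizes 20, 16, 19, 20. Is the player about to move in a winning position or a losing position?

Winning position

Nim-sum: 20 ^ 16 ^ 19 ^ 20 = 3.
The nim-sum is 3 ≠ 0, so this is an N-position: the player to move can win.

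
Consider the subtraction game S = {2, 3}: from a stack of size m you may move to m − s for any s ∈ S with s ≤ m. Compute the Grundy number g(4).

Build the Grundy sequence with g(k) = mex{g(k−s) : s ∈ {2, 3}, s ≤ k}:
g(0) = mex{} = 0
g(1) = mex{} = 0
g(2) = mex{0} = 1
g(3) = mex{0} = 1
g(4) = mex{0,1} = 2
So g(4) = 2.

2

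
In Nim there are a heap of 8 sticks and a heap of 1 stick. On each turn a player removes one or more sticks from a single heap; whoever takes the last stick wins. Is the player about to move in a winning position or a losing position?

Compute the nim-sum pairwise:
8 XOR 1 = 9
The nim-sum is 9 ≠ 0, so this is an N-position: the player to move can win.

Winning position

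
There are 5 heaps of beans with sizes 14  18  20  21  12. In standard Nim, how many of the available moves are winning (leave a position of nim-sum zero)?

3

Compute the nim-sum pairwise:
14 ⊕ 18 = 28
28 ⊕ 20 = 8
8 ⊕ 21 = 29
29 ⊕ 12 = 17
The overall nim-sum is X = 17. A heap of size p has a winning move iff p XOR X < p (reduce it to p XOR X).
  14: 14 XOR 17 = 31 ≥ 14 — no move.
  18: 18 XOR 17 = 3 < 18 — winning move (to 3).
  20: 20 XOR 17 = 5 < 20 — winning move (to 5).
  21: 21 XOR 17 = 4 < 21 — winning move (to 4).
  12: 12 XOR 17 = 29 ≥ 12 — no move.
That gives 3 winning moves.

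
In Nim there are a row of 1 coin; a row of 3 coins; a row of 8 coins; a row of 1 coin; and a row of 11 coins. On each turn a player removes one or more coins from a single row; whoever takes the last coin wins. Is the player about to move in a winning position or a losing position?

Compute the nim-sum pairwise:
1 ^ 3 = 2
2 ^ 8 = 10
10 ^ 1 = 11
11 ^ 11 = 0
The nim-sum is 0, so this is a P-position: the player to move is in a losing position under optimal play.

Losing position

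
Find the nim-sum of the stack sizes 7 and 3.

4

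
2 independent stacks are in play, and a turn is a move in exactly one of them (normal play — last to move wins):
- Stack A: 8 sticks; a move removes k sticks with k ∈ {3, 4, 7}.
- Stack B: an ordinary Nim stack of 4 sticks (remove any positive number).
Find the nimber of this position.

Grundy values for stack A (subtraction set {3, 4, 7}):
k:     0  1  2  3  4  5  6  7  8
g(k):  0  0  0  1  1  1  2  2  2
So g(8) = 2.
Stack B is a plain Nim stack of size 4, so its Grundy value is 4.
By the Sprague-Grundy theorem, the Grundy value of a sum of independent games is the XOR of the component values.
Combined value = 2 XOR 4 = 6.

6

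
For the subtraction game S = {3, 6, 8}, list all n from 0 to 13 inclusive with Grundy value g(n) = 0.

Build the Grundy sequence with g(k) = mex{g(k−s) : s ∈ {3, 6, 8}, s ≤ k}:
k:     0  1  2  3  4  5  6  7  8  9 10 11 12 13
g(k):  0  0  0  1  1  1  2  2  2  3  3  0  0  0
The P-positions (g = 0) in 0..13 are 0, 1, 2, 11, 12, 13.

0, 1, 2, 11, 12, 13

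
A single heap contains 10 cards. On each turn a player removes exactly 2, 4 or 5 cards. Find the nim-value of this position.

1

Grundy values for subtraction set {2, 4, 5}:
k:     0  1  2  3  4  5  6  7  8  9 10
g(k):  0  0  1  1  2  2  3  0  0  1  1
So g(10) = 1.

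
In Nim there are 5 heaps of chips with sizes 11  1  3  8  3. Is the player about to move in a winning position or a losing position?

In binary:
  1011  (11)
  0001  (1)
  0011  (3)
  1000  (8)
  0011  (3)
  ----
  0010  (2)
The nim-sum is 2 ≠ 0, so this is an N-position: the player to move can win.

Winning position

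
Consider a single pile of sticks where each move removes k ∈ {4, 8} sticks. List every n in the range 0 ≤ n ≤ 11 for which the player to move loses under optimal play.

0, 1, 2, 3

Compute g(0), g(1), … for moves {4, 8}:
g(0) = mex{} = 0
g(1) = mex{} = 0
g(2) = mex{} = 0
g(3) = mex{} = 0
g(4) = mex{0} = 1
g(5) = mex{0} = 1
g(6) = mex{0} = 1
g(7) = mex{0} = 1
g(8) = mex{0,1} = 2
g(9) = mex{0,1} = 2
g(10) = mex{0,1} = 2
g(11) = mex{0,1} = 2
The P-positions (g = 0) in 0..11 are 0, 1, 2, 3.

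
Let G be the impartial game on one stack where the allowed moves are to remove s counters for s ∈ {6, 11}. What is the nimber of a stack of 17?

Compute g(0), g(1), … for moves {6, 11}:
k:     0  1  2  3  4  5  6  7  8  9 10 11 12 13 14 15 16 17
g(k):  0  0  0  0  0  0  1  1  1  1  1  1  2  2  2  2  2  0
So g(17) = 0.

0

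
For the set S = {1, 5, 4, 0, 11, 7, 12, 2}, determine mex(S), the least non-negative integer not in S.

3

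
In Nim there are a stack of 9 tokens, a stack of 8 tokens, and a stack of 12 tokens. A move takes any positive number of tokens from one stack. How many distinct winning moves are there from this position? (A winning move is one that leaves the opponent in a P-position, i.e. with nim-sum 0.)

3

Compute the nim-sum pairwise:
9 ^ 8 = 1
1 ^ 12 = 13
The overall nim-sum is X = 13. A stack of size p has a winning move iff p XOR X < p (reduce it to p XOR X).
  9: 9 XOR 13 = 4 < 9 — winning move (to 4).
  8: 8 XOR 13 = 5 < 8 — winning move (to 5).
  12: 12 XOR 13 = 1 < 12 — winning move (to 1).
That gives 3 winning moves.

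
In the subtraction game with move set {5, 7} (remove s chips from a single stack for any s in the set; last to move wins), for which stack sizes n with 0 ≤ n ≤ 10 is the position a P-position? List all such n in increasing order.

0, 1, 2, 3, 4

Build the Grundy sequence with g(k) = mex{g(k−s) : s ∈ {5, 7}, s ≤ k}:
g(0) = mex{} = 0
g(1) = mex{} = 0
g(2) = mex{} = 0
g(3) = mex{} = 0
g(4) = mex{} = 0
g(5) = mex{0} = 1
g(6) = mex{0} = 1
g(7) = mex{0} = 1
g(8) = mex{0} = 1
g(9) = mex{0} = 1
g(10) = mex{0,1} = 2
The P-positions (g = 0) in 0..10 are 0, 1, 2, 3, 4.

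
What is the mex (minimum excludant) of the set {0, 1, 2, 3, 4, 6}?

The values 0, 1, 2, 3, 4 are all present; 5 is the first non-negative integer missing from the set.

5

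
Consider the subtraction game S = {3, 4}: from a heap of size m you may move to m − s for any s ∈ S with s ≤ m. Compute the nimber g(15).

0

Build the Grundy sequence with g(k) = mex{g(k−s) : s ∈ {3, 4}, s ≤ k}:
k:     0  1  2  3  4  5  6  7  8  9 10 11 12 13 14 15
g(k):  0  0  0  1  1  1  2  0  0  0  1  1  1  2  0  0
So g(15) = 0.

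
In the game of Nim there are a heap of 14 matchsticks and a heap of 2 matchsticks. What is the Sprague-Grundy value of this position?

12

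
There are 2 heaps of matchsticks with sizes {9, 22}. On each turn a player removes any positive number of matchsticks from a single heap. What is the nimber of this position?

Compute the nim-sum pairwise:
9 XOR 22 = 31

31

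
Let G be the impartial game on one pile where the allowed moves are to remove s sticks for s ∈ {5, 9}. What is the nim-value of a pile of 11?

Grundy values for subtraction set {5, 9}:
g(0) = mex{} = 0
g(1) = mex{} = 0
g(2) = mex{} = 0
g(3) = mex{} = 0
g(4) = mex{} = 0
g(5) = mex{0} = 1
g(6) = mex{0} = 1
g(7) = mex{0} = 1
g(8) = mex{0} = 1
g(9) = mex{0} = 1
g(10) = mex{0,1} = 2
g(11) = mex{0,1} = 2
So g(11) = 2.

2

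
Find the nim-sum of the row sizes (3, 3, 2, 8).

In binary:
  0011  (3)
  0011  (3)
  0010  (2)
  1000  (8)
  ----
  1010  (10)

10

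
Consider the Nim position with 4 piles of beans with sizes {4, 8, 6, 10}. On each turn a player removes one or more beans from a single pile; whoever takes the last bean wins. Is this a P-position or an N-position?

P-position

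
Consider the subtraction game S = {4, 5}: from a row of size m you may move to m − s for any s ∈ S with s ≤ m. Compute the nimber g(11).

0

Compute g(0), g(1), … for moves {4, 5}:
g(0) = mex{} = 0
g(1) = mex{} = 0
g(2) = mex{} = 0
g(3) = mex{} = 0
g(4) = mex{0} = 1
g(5) = mex{0} = 1
g(6) = mex{0} = 1
g(7) = mex{0} = 1
g(8) = mex{0,1} = 2
g(9) = mex{1} = 0
g(10) = mex{1} = 0
g(11) = mex{1} = 0
So g(11) = 0.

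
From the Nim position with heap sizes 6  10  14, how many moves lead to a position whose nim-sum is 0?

3

Nim-sum: 6 ^ 10 ^ 14 = 2.
The overall nim-sum is X = 2. A heap of size p has a winning move iff p XOR X < p (reduce it to p XOR X).
  6: 6 XOR 2 = 4 < 6 — winning move (to 4).
  10: 10 XOR 2 = 8 < 10 — winning move (to 8).
  14: 14 XOR 2 = 12 < 14 — winning move (to 12).
That gives 3 winning moves.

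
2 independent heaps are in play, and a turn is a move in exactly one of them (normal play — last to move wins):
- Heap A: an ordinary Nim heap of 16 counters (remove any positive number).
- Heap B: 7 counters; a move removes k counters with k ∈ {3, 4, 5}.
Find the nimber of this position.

18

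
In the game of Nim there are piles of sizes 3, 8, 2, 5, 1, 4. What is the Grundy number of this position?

9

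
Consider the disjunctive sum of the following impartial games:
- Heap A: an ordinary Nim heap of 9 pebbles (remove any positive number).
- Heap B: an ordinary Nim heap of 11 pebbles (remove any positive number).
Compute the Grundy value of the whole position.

Heap A is a plain Nim heap of size 9, so its Grundy value is 9.
Heap B is a plain Nim heap of size 11, so its Grundy value is 11.
The value of a disjunctive sum is the nim-sum of the parts.
Combined value = 9 XOR 11 = 2.

2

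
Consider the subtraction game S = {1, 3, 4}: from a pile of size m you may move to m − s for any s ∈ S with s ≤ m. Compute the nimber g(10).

1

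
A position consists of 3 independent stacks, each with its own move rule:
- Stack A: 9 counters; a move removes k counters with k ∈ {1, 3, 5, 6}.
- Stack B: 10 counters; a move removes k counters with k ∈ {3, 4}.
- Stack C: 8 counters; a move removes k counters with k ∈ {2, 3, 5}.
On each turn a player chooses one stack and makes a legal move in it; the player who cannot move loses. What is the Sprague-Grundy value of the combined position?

2

Build the Grundy sequence for stack A with g(k) = mex{g(k−s) : s ∈ {1, 3, 5, 6}, s ≤ k}:
k:     0  1  2  3  4  5  6  7  8  9
g(k):  0  1  0  1  0  1  2  3  2  3
So g(9) = 3.
Grundy values for stack B (subtraction set {3, 4}):
k:     0  1  2  3  4  5  6  7  8  9 10
g(k):  0  0  0  1  1  1  2  0  0  0  1
So g(10) = 1.
Build the Grundy sequence for stack C with g(k) = mex{g(k−s) : s ∈ {2, 3, 5}, s ≤ k}:
k:     0  1  2  3  4  5  6  7  8
g(k):  0  0  1  1  2  2  3  0  0
So g(8) = 0.
By the Sprague-Grundy theorem, the Grundy value of a sum of independent games is the XOR of the component values.
Combined value = 3 XOR 1 XOR 0 = 2.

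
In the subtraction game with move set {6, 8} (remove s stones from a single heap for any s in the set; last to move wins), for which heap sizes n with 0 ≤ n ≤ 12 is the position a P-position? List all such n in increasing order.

0, 1, 2, 3, 4, 5

Build the Grundy sequence with g(k) = mex{g(k−s) : s ∈ {6, 8}, s ≤ k}:
g(0) = mex{} = 0
g(1) = mex{} = 0
g(2) = mex{} = 0
g(3) = mex{} = 0
g(4) = mex{} = 0
g(5) = mex{} = 0
g(6) = mex{0} = 1
g(7) = mex{0} = 1
g(8) = mex{0} = 1
g(9) = mex{0} = 1
g(10) = mex{0} = 1
g(11) = mex{0} = 1
g(12) = mex{0,1} = 2
The P-positions (g = 0) in 0..12 are 0, 1, 2, 3, 4, 5.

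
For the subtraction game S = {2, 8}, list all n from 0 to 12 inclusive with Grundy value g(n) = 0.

0, 1, 4, 5, 10, 11

Build the Grundy sequence with g(k) = mex{g(k−s) : s ∈ {2, 8}, s ≤ k}:
k:     0  1  2  3  4  5  6  7  8  9 10 11 12
g(k):  0  0  1  1  0  0  1  1  2  2  0  0  1
The P-positions (g = 0) in 0..12 are 0, 1, 4, 5, 10, 11.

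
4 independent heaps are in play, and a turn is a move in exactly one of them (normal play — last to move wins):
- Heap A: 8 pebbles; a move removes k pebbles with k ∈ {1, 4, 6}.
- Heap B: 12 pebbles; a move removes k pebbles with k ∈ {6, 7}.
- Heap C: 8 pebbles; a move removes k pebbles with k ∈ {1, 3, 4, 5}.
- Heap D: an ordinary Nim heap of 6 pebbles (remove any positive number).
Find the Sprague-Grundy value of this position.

Grundy values for heap A (subtraction set {1, 4, 6}):
g(0) = mex{} = 0
g(1) = mex{0} = 1
g(2) = mex{1} = 0
g(3) = mex{0} = 1
g(4) = mex{0,1} = 2
g(5) = mex{1,2} = 0
g(6) = mex{0} = 1
g(7) = mex{1} = 0
g(8) = mex{0,2} = 1
So g(8) = 1.
For heap B, compute g(0), g(1), … with moves {6, 7}:
g(0) = mex{} = 0
g(1) = mex{} = 0
g(2) = mex{} = 0
g(3) = mex{} = 0
g(4) = mex{} = 0
g(5) = mex{} = 0
g(6) = mex{0} = 1
g(7) = mex{0} = 1
g(8) = mex{0} = 1
g(9) = mex{0} = 1
g(10) = mex{0} = 1
g(11) = mex{0} = 1
g(12) = mex{0,1} = 2
So g(12) = 2.
Build the Grundy sequence for heap C with g(k) = mex{g(k−s) : s ∈ {1, 3, 4, 5}, s ≤ k}:
g(0) = mex{} = 0
g(1) = mex{0} = 1
g(2) = mex{1} = 0
g(3) = mex{0} = 1
g(4) = mex{0,1} = 2
g(5) = mex{0,1,2} = 3
g(6) = mex{0,1,3} = 2
g(7) = mex{0,1,2} = 3
g(8) = mex{1,2,3} = 0
So g(8) = 0.
Heap D is a plain Nim heap of size 6, so its Grundy value is 6.
By the Sprague-Grundy theorem, the Grundy value of a sum of independent games is the XOR of the component values.
Combined value = 1 ⊕ 2 ⊕ 0 ⊕ 6 = 5.

5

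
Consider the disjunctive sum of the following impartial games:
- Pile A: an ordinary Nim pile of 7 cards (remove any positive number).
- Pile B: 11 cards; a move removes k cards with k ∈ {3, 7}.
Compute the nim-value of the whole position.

7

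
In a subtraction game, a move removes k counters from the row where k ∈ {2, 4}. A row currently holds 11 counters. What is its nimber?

Compute g(0), g(1), … for moves {2, 4}:
g(0) = mex{} = 0
g(1) = mex{} = 0
g(2) = mex{0} = 1
g(3) = mex{0} = 1
g(4) = mex{0,1} = 2
g(5) = mex{0,1} = 2
g(6) = mex{1,2} = 0
g(7) = mex{1,2} = 0
g(8) = mex{0,2} = 1
g(9) = mex{0,2} = 1
g(10) = mex{0,1} = 2
g(11) = mex{0,1} = 2
So g(11) = 2.

2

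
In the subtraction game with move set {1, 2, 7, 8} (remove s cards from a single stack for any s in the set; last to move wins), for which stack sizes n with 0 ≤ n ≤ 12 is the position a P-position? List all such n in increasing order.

0, 3, 6, 9, 12

Grundy values for subtraction set {1, 2, 7, 8}:
g(0) = mex{} = 0
g(1) = mex{0} = 1
g(2) = mex{0,1} = 2
g(3) = mex{1,2} = 0
g(4) = mex{0,2} = 1
g(5) = mex{0,1} = 2
g(6) = mex{1,2} = 0
g(7) = mex{0,2} = 1
g(8) = mex{0,1} = 2
g(9) = mex{1,2} = 0
g(10) = mex{0,2} = 1
g(11) = mex{0,1} = 2
g(12) = mex{1,2} = 0
The P-positions (g = 0) in 0..12 are 0, 3, 6, 9, 12.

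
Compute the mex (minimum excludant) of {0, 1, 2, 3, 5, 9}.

4

The values 0, 1, 2, 3 are all present; 4 is the first non-negative integer missing from the set.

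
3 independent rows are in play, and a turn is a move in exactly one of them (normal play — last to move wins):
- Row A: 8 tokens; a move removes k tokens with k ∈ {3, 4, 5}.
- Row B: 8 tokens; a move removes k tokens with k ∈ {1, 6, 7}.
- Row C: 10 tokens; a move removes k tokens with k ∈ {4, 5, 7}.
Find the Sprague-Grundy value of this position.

0

Grundy values for row A (subtraction set {3, 4, 5}):
k:     0  1  2  3  4  5  6  7  8
g(k):  0  0  0  1  1  1  2  2  0
So g(8) = 0.
For row B, compute g(0), g(1), … with moves {1, 6, 7}:
k:     0  1  2  3  4  5  6  7  8
g(k):  0  1  0  1  0  1  2  3  2
So g(8) = 2.
Build the Grundy sequence for row C with g(k) = mex{g(k−s) : s ∈ {4, 5, 7}, s ≤ k}:
g(0) = mex{} = 0
g(1) = mex{} = 0
g(2) = mex{} = 0
g(3) = mex{} = 0
g(4) = mex{0} = 1
g(5) = mex{0} = 1
g(6) = mex{0} = 1
g(7) = mex{0} = 1
g(8) = mex{0,1} = 2
g(9) = mex{0,1} = 2
g(10) = mex{0,1} = 2
So g(10) = 2.
The value of a disjunctive sum is the nim-sum of the parts.
Combined value = 0 XOR 2 XOR 2 = 0.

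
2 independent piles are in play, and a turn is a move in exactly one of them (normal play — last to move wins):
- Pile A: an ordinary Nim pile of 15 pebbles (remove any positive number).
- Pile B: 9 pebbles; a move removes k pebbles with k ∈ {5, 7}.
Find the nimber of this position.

14

Pile A is a plain Nim pile of size 15, so its Grundy value is 15.
Build the Grundy sequence for pile B with g(k) = mex{g(k−s) : s ∈ {5, 7}, s ≤ k}:
g(0) = mex{} = 0
g(1) = mex{} = 0
g(2) = mex{} = 0
g(3) = mex{} = 0
g(4) = mex{} = 0
g(5) = mex{0} = 1
g(6) = mex{0} = 1
g(7) = mex{0} = 1
g(8) = mex{0} = 1
g(9) = mex{0} = 1
So g(9) = 1.
By the Sprague-Grundy theorem, the Grundy value of a sum of independent games is the XOR of the component values.
Combined value = 15 XOR 1 = 14.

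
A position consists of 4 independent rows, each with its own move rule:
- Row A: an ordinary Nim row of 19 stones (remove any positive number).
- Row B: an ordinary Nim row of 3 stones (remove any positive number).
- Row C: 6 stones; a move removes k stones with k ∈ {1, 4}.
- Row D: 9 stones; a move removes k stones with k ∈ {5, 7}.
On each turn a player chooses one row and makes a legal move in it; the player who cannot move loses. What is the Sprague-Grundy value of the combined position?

Row A is a plain Nim row of size 19, so its Grundy value is 19.
Row B is a plain Nim row of size 3, so its Grundy value is 3.
Grundy values for row C (subtraction set {1, 4}):
g(0) = mex{} = 0
g(1) = mex{0} = 1
g(2) = mex{1} = 0
g(3) = mex{0} = 1
g(4) = mex{0,1} = 2
g(5) = mex{1,2} = 0
g(6) = mex{0} = 1
So g(6) = 1.
Grundy values for row D (subtraction set {5, 7}):
k:     0  1  2  3  4  5  6  7  8  9
g(k):  0  0  0  0  0  1  1  1  1  1
So g(9) = 1.
By the Sprague-Grundy theorem, the Grundy value of a sum of independent games is the XOR of the component values.
Combined value = 19 XOR 3 XOR 1 XOR 1 = 16.

16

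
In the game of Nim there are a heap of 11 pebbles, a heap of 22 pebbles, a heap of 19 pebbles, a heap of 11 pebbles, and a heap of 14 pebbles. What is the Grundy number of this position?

11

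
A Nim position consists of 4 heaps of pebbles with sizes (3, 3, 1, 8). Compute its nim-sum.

9

Write each in binary and XOR column by column:
  0011  (3)
  0011  (3)
  0001  (1)
  1000  (8)
  ----
  1001  (9)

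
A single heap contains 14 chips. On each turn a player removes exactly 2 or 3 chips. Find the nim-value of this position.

2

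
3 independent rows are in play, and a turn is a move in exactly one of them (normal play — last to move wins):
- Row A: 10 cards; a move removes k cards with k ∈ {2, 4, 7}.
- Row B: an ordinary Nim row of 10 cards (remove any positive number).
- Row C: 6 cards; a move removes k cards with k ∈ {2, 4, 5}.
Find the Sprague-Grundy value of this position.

11

Build the Grundy sequence for row A with g(k) = mex{g(k−s) : s ∈ {2, 4, 7}, s ≤ k}:
g(0) = mex{} = 0
g(1) = mex{} = 0
g(2) = mex{0} = 1
g(3) = mex{0} = 1
g(4) = mex{0,1} = 2
g(5) = mex{0,1} = 2
g(6) = mex{1,2} = 0
g(7) = mex{0,1,2} = 3
g(8) = mex{0,2} = 1
g(9) = mex{1,2,3} = 0
g(10) = mex{0,1} = 2
So g(10) = 2.
Row B is a plain Nim row of size 10, so its Grundy value is 10.
Grundy values for row C (subtraction set {2, 4, 5}):
k:     0  1  2  3  4  5  6
g(k):  0  0  1  1  2  2  3
So g(6) = 3.
By the Sprague-Grundy theorem, the Grundy value of a sum of independent games is the XOR of the component values.
Combined value = 2 XOR 10 XOR 3 = 11.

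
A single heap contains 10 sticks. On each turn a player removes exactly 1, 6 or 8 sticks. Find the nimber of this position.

1

Grundy values for subtraction set {1, 6, 8}:
k:     0  1  2  3  4  5  6  7  8  9 10
g(k):  0  1  0  1  0  1  2  0  1  0  1
So g(10) = 1.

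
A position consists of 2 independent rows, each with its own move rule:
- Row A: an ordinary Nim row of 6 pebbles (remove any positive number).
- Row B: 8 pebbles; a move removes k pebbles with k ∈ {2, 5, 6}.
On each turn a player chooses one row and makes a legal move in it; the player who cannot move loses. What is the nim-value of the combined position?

6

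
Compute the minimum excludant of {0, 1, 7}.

2

The values 0, 1 are all present; 2 is the first non-negative integer missing from the set.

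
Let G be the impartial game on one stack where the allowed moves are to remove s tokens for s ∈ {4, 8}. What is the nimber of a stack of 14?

Build the Grundy sequence with g(k) = mex{g(k−s) : s ∈ {4, 8}, s ≤ k}:
g(0) = mex{} = 0
g(1) = mex{} = 0
g(2) = mex{} = 0
g(3) = mex{} = 0
g(4) = mex{0} = 1
g(5) = mex{0} = 1
g(6) = mex{0} = 1
g(7) = mex{0} = 1
g(8) = mex{0,1} = 2
g(9) = mex{0,1} = 2
g(10) = mex{0,1} = 2
g(11) = mex{0,1} = 2
g(12) = mex{1,2} = 0
g(13) = mex{1,2} = 0
g(14) = mex{1,2} = 0
So g(14) = 0.

0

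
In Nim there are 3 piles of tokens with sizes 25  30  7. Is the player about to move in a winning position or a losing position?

Losing position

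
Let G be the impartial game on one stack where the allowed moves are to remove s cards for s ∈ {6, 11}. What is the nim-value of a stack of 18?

Build the Grundy sequence with g(k) = mex{g(k−s) : s ∈ {6, 11}, s ≤ k}:
k:     0  1  2  3  4  5  6  7  8  9 10 11 12 13 14 15 16 17 18
g(k):  0  0  0  0  0  0  1  1  1  1  1  1  2  2  2  2  2  0  0
So g(18) = 0.

0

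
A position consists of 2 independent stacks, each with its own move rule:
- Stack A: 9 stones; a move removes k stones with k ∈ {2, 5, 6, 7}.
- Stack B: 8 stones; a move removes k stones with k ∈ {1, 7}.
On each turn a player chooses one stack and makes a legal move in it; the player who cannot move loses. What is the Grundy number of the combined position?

2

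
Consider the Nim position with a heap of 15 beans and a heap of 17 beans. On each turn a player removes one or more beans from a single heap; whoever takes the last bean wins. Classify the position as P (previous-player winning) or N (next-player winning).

Nim-sum: 15 XOR 17 = 30.
The nim-sum is 30 ≠ 0, so this is an N-position: the player to move can win.

N-position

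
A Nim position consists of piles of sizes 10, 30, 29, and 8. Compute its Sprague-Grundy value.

1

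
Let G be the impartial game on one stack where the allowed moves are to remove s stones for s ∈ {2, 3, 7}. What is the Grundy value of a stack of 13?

1

Build the Grundy sequence with g(k) = mex{g(k−s) : s ∈ {2, 3, 7}, s ≤ k}:
k:     0  1  2  3  4  5  6  7  8  9 10 11 12 13
g(k):  0  0  1  1  2  0  0  1  1  2  0  0  1  1
So g(13) = 1.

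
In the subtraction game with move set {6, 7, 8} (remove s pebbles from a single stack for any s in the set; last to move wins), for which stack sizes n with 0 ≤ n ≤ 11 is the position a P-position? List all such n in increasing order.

Grundy values for subtraction set {6, 7, 8}:
g(0) = mex{} = 0
g(1) = mex{} = 0
g(2) = mex{} = 0
g(3) = mex{} = 0
g(4) = mex{} = 0
g(5) = mex{} = 0
g(6) = mex{0} = 1
g(7) = mex{0} = 1
g(8) = mex{0} = 1
g(9) = mex{0} = 1
g(10) = mex{0} = 1
g(11) = mex{0} = 1
The P-positions (g = 0) in 0..11 are 0, 1, 2, 3, 4, 5.

0, 1, 2, 3, 4, 5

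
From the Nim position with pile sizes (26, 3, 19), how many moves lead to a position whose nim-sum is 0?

1

In binary:
  11010  (26)
  00011  (3)
  10011  (19)
  -----
  01010  (10)
The overall nim-sum is X = 10. A pile of size p has a winning move iff p XOR X < p (reduce it to p XOR X).
  26: 26 XOR 10 = 16 < 26 — winning move (to 16).
  3: 3 XOR 10 = 9 ≥ 3 — no move.
  19: 19 XOR 10 = 25 ≥ 19 — no move.
That gives 1 winning move.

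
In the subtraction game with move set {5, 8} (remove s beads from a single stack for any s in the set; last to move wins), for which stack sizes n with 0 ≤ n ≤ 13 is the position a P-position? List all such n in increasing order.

0, 1, 2, 3, 4, 13

Build the Grundy sequence with g(k) = mex{g(k−s) : s ∈ {5, 8}, s ≤ k}:
g(0) = mex{} = 0
g(1) = mex{} = 0
g(2) = mex{} = 0
g(3) = mex{} = 0
g(4) = mex{} = 0
g(5) = mex{0} = 1
g(6) = mex{0} = 1
g(7) = mex{0} = 1
g(8) = mex{0} = 1
g(9) = mex{0} = 1
g(10) = mex{0,1} = 2
g(11) = mex{0,1} = 2
g(12) = mex{0,1} = 2
g(13) = mex{1} = 0
The P-positions (g = 0) in 0..13 are 0, 1, 2, 3, 4, 13.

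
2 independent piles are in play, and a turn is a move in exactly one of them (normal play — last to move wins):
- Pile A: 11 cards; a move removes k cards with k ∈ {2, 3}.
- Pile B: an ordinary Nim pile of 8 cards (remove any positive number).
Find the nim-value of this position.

8

Grundy values for pile A (subtraction set {2, 3}):
k:     0  1  2  3  4  5  6  7  8  9 10 11
g(k):  0  0  1  1  2  0  0  1  1  2  0  0
So g(11) = 0.
Pile B is a plain Nim pile of size 8, so its Grundy value is 8.
The value of a disjunctive sum is the nim-sum of the parts.
Combined value = 0 ⊕ 8 = 8.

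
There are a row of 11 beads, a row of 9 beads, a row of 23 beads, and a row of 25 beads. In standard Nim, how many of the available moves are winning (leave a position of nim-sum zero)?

3

Compute the nim-sum pairwise:
11 ^ 9 = 2
2 ^ 23 = 21
21 ^ 25 = 12
The overall nim-sum is X = 12. A row of size p has a winning move iff p XOR X < p (reduce it to p XOR X).
  11: 11 XOR 12 = 7 < 11 — winning move (to 7).
  9: 9 XOR 12 = 5 < 9 — winning move (to 5).
  23: 23 XOR 12 = 27 ≥ 23 — no move.
  25: 25 XOR 12 = 21 < 25 — winning move (to 21).
That gives 3 winning moves.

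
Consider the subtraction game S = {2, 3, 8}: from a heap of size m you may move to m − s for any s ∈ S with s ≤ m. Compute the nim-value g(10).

0

Compute g(0), g(1), … for moves {2, 3, 8}:
k:     0  1  2  3  4  5  6  7  8  9 10
g(k):  0  0  1  1  2  0  0  1  1  2  0
So g(10) = 0.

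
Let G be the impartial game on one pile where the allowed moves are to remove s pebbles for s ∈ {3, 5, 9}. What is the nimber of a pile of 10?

3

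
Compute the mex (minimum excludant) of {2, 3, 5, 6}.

0

0 is not in the set, so the mex is 0.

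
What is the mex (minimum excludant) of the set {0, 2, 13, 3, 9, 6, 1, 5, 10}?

4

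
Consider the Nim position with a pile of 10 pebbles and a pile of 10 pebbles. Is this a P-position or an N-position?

P-position

Compute the nim-sum pairwise:
10 XOR 10 = 0
The nim-sum is 0, so this is a P-position: the player to move is in a losing position under optimal play.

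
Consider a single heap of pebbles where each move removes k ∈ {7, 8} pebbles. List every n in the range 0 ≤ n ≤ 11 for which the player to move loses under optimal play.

Build the Grundy sequence with g(k) = mex{g(k−s) : s ∈ {7, 8}, s ≤ k}:
g(0) = mex{} = 0
g(1) = mex{} = 0
g(2) = mex{} = 0
g(3) = mex{} = 0
g(4) = mex{} = 0
g(5) = mex{} = 0
g(6) = mex{} = 0
g(7) = mex{0} = 1
g(8) = mex{0} = 1
g(9) = mex{0} = 1
g(10) = mex{0} = 1
g(11) = mex{0} = 1
The P-positions (g = 0) in 0..11 are 0, 1, 2, 3, 4, 5, 6.

0, 1, 2, 3, 4, 5, 6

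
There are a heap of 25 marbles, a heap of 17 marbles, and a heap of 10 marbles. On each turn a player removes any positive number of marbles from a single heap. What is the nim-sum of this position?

In binary:
  11001  (25)
  10001  (17)
  01010  (10)
  -----
  00010  (2)

2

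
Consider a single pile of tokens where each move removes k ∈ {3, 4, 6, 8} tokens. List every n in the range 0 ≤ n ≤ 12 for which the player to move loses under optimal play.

0, 1, 2, 11, 12

Build the Grundy sequence with g(k) = mex{g(k−s) : s ∈ {3, 4, 6, 8}, s ≤ k}:
k:     0  1  2  3  4  5  6  7  8  9 10 11 12
g(k):  0  0  0  1  1  1  2  2  2  3  3  0  0
The P-positions (g = 0) in 0..12 are 0, 1, 2, 11, 12.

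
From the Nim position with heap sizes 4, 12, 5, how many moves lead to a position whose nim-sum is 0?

1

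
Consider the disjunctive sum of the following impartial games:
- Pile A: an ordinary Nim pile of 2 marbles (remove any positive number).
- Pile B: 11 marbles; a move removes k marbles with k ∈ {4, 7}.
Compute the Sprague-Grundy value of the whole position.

Pile A is a plain Nim pile of size 2, so its Grundy value is 2.
Grundy values for pile B (subtraction set {4, 7}):
k:     0  1  2  3  4  5  6  7  8  9 10 11
g(k):  0  0  0  0  1  1  1  1  2  2  2  0
So g(11) = 0.
The value of a disjunctive sum is the nim-sum of the parts.
Combined value = 2 XOR 0 = 2.

2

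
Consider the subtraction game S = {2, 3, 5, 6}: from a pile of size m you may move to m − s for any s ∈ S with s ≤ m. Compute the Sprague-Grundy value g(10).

1

Build the Grundy sequence with g(k) = mex{g(k−s) : s ∈ {2, 3, 5, 6}, s ≤ k}:
g(0) = mex{} = 0
g(1) = mex{} = 0
g(2) = mex{0} = 1
g(3) = mex{0} = 1
g(4) = mex{0,1} = 2
g(5) = mex{0,1} = 2
g(6) = mex{0,1,2} = 3
g(7) = mex{0,1,2} = 3
g(8) = mex{1,2,3} = 0
g(9) = mex{1,2,3} = 0
g(10) = mex{0,2,3} = 1
So g(10) = 1.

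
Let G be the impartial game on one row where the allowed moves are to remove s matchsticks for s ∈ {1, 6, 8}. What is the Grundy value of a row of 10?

1

Compute g(0), g(1), … for moves {1, 6, 8}:
k:     0  1  2  3  4  5  6  7  8  9 10
g(k):  0  1  0  1  0  1  2  0  1  0  1
So g(10) = 1.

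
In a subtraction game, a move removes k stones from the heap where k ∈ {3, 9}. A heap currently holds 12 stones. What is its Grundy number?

0

Build the Grundy sequence with g(k) = mex{g(k−s) : s ∈ {3, 9}, s ≤ k}:
g(0) = mex{} = 0
g(1) = mex{} = 0
g(2) = mex{} = 0
g(3) = mex{0} = 1
g(4) = mex{0} = 1
g(5) = mex{0} = 1
g(6) = mex{1} = 0
g(7) = mex{1} = 0
g(8) = mex{1} = 0
g(9) = mex{0} = 1
g(10) = mex{0} = 1
g(11) = mex{0} = 1
g(12) = mex{1} = 0
So g(12) = 0.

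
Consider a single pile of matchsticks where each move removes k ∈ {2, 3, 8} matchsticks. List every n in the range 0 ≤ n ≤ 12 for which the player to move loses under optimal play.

0, 1, 5, 6, 10, 11

Grundy values for subtraction set {2, 3, 8}:
g(0) = mex{} = 0
g(1) = mex{} = 0
g(2) = mex{0} = 1
g(3) = mex{0} = 1
g(4) = mex{0,1} = 2
g(5) = mex{1} = 0
g(6) = mex{1,2} = 0
g(7) = mex{0,2} = 1
g(8) = mex{0} = 1
g(9) = mex{0,1} = 2
g(10) = mex{1} = 0
g(11) = mex{1,2} = 0
g(12) = mex{0,2} = 1
The P-positions (g = 0) in 0..12 are 0, 1, 5, 6, 10, 11.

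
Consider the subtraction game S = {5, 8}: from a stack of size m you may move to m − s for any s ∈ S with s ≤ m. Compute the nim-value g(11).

2

Build the Grundy sequence with g(k) = mex{g(k−s) : s ∈ {5, 8}, s ≤ k}:
k:     0  1  2  3  4  5  6  7  8  9 10 11
g(k):  0  0  0  0  0  1  1  1  1  1  2  2
So g(11) = 2.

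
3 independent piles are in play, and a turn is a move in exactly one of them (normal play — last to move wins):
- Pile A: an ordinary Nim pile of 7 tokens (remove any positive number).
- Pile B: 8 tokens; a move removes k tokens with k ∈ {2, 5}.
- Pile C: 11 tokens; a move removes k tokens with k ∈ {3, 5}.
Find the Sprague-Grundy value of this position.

6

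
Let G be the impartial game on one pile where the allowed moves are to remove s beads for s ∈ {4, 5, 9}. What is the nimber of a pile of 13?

0

Build the Grundy sequence with g(k) = mex{g(k−s) : s ∈ {4, 5, 9}, s ≤ k}:
g(0) = mex{} = 0
g(1) = mex{} = 0
g(2) = mex{} = 0
g(3) = mex{} = 0
g(4) = mex{0} = 1
g(5) = mex{0} = 1
g(6) = mex{0} = 1
g(7) = mex{0} = 1
g(8) = mex{0,1} = 2
g(9) = mex{0,1} = 2
g(10) = mex{0,1} = 2
g(11) = mex{0,1} = 2
g(12) = mex{0,1,2} = 3
g(13) = mex{1,2} = 0
So g(13) = 0.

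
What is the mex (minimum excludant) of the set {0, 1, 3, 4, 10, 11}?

2

The values 0, 1 are all present; 2 is the first non-negative integer missing from the set.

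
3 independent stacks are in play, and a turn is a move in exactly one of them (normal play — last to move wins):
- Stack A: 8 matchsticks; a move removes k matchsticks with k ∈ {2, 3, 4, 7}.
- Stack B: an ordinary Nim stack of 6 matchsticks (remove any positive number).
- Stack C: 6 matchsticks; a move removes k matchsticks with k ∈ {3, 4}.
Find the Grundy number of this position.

5

For stack A, compute g(0), g(1), … with moves {2, 3, 4, 7}:
k:     0  1  2  3  4  5  6  7  8
g(k):  0  0  1  1  2  2  0  3  1
So g(8) = 1.
Stack B is a plain Nim stack of size 6, so its Grundy value is 6.
Grundy values for stack C (subtraction set {3, 4}):
g(0) = mex{} = 0
g(1) = mex{} = 0
g(2) = mex{} = 0
g(3) = mex{0} = 1
g(4) = mex{0} = 1
g(5) = mex{0} = 1
g(6) = mex{0,1} = 2
So g(6) = 2.
The value of a disjunctive sum is the nim-sum of the parts.
Combined value = 1 ⊕ 6 ⊕ 2 = 5.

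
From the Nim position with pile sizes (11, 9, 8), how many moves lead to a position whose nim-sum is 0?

3

Nim-sum: 11 ^ 9 ^ 8 = 10.
The overall nim-sum is X = 10. A pile of size p has a winning move iff p XOR X < p (reduce it to p XOR X).
  11: 11 XOR 10 = 1 < 11 — winning move (to 1).
  9: 9 XOR 10 = 3 < 9 — winning move (to 3).
  8: 8 XOR 10 = 2 < 8 — winning move (to 2).
That gives 3 winning moves.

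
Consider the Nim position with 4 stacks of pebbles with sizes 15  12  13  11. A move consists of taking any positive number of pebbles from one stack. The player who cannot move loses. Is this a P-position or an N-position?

Bitwise XOR of the heap sizes:
  1111  (15)
  1100  (12)
  1101  (13)
  1011  (11)
  ----
  0101  (5)
The nim-sum is 5 ≠ 0, so this is an N-position: the player to move can win.

N-position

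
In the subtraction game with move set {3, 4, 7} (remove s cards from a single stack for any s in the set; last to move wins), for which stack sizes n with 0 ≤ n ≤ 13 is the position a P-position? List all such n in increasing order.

0, 1, 2, 10, 11, 12

Build the Grundy sequence with g(k) = mex{g(k−s) : s ∈ {3, 4, 7}, s ≤ k}:
g(0) = mex{} = 0
g(1) = mex{} = 0
g(2) = mex{} = 0
g(3) = mex{0} = 1
g(4) = mex{0} = 1
g(5) = mex{0} = 1
g(6) = mex{0,1} = 2
g(7) = mex{0,1} = 2
g(8) = mex{0,1} = 2
g(9) = mex{0,1,2} = 3
g(10) = mex{1,2} = 0
g(11) = mex{1,2} = 0
g(12) = mex{1,2,3} = 0
g(13) = mex{0,2,3} = 1
The P-positions (g = 0) in 0..13 are 0, 1, 2, 10, 11, 12.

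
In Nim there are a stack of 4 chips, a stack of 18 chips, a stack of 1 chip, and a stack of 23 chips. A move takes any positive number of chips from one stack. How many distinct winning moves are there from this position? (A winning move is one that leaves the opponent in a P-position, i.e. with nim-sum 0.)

In binary:
  00100  (4)
  10010  (18)
  00001  (1)
  10111  (23)
  -----
  00000  (0)
The nim-sum is already 0, so every move leaves a nonzero nim-sum — there are no winning moves.

0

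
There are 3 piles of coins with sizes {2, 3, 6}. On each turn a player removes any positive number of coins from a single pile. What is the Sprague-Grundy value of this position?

7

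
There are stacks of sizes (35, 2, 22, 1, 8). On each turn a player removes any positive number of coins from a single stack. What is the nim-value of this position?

Nim-sum: 35 ^ 2 ^ 22 ^ 1 ^ 8 = 62.

62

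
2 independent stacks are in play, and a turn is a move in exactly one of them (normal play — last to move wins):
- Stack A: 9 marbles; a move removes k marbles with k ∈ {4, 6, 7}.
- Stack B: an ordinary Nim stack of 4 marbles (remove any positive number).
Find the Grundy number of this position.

Build the Grundy sequence for stack A with g(k) = mex{g(k−s) : s ∈ {4, 6, 7}, s ≤ k}:
k:     0  1  2  3  4  5  6  7  8  9
g(k):  0  0  0  0  1  1  1  1  2  2
So g(9) = 2.
Stack B is a plain Nim stack of size 4, so its Grundy value is 4.
By the Sprague-Grundy theorem, the Grundy value of a sum of independent games is the XOR of the component values.
Combined value = 2 XOR 4 = 6.

6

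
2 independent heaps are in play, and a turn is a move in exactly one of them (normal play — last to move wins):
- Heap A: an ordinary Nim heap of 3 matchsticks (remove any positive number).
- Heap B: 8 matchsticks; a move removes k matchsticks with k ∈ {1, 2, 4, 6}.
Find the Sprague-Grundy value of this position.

Heap A is a plain Nim heap of size 3, so its Grundy value is 3.
For heap B, compute g(0), g(1), … with moves {1, 2, 4, 6}:
k:     0  1  2  3  4  5  6  7  8
g(k):  0  1  2  0  1  2  3  4  0
So g(8) = 0.
The value of a disjunctive sum is the nim-sum of the parts.
Combined value = 3 ⊕ 0 = 3.

3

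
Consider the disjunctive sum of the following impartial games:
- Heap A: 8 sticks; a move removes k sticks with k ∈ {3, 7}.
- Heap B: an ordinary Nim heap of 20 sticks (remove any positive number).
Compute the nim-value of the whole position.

Grundy values for heap A (subtraction set {3, 7}):
g(0) = mex{} = 0
g(1) = mex{} = 0
g(2) = mex{} = 0
g(3) = mex{0} = 1
g(4) = mex{0} = 1
g(5) = mex{0} = 1
g(6) = mex{1} = 0
g(7) = mex{0,1} = 2
g(8) = mex{0,1} = 2
So g(8) = 2.
Heap B is a plain Nim heap of size 20, so its Grundy value is 20.
The value of a disjunctive sum is the nim-sum of the parts.
Combined value = 2 ⊕ 20 = 22.

22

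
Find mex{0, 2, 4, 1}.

3

The values 0, 1, 2 are all present; 3 is the first non-negative integer missing from the set.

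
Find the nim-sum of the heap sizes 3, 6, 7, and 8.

10

Bitwise XOR of the heap sizes:
  0011  (3)
  0110  (6)
  0111  (7)
  1000  (8)
  ----
  1010  (10)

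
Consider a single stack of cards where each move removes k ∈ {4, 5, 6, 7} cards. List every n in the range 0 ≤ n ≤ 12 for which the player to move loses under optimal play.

0, 1, 2, 3, 11, 12

Build the Grundy sequence with g(k) = mex{g(k−s) : s ∈ {4, 5, 6, 7}, s ≤ k}:
g(0) = mex{} = 0
g(1) = mex{} = 0
g(2) = mex{} = 0
g(3) = mex{} = 0
g(4) = mex{0} = 1
g(5) = mex{0} = 1
g(6) = mex{0} = 1
g(7) = mex{0} = 1
g(8) = mex{0,1} = 2
g(9) = mex{0,1} = 2
g(10) = mex{0,1} = 2
g(11) = mex{1} = 0
g(12) = mex{1,2} = 0
The P-positions (g = 0) in 0..12 are 0, 1, 2, 3, 11, 12.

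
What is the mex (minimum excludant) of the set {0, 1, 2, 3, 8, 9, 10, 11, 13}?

The values 0, 1, 2, 3 are all present; 4 is the first non-negative integer missing from the set.

4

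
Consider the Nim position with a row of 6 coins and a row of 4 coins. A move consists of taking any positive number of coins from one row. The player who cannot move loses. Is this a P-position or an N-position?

N-position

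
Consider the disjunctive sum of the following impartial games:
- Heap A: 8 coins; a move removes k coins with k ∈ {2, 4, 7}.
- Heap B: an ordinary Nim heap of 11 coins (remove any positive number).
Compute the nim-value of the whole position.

10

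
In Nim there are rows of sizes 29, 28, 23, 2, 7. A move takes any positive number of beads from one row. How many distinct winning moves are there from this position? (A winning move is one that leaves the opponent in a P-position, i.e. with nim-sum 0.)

3

Compute the nim-sum pairwise:
29 ^ 28 = 1
1 ^ 23 = 22
22 ^ 2 = 20
20 ^ 7 = 19
The overall nim-sum is X = 19. A row of size p has a winning move iff p XOR X < p (reduce it to p XOR X).
  29: 29 XOR 19 = 14 < 29 — winning move (to 14).
  28: 28 XOR 19 = 15 < 28 — winning move (to 15).
  23: 23 XOR 19 = 4 < 23 — winning move (to 4).
  2: 2 XOR 19 = 17 ≥ 2 — no move.
  7: 7 XOR 19 = 20 ≥ 7 — no move.
That gives 3 winning moves.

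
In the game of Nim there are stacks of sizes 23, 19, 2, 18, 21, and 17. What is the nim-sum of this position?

16

Compute the nim-sum pairwise:
23 ^ 19 = 4
4 ^ 2 = 6
6 ^ 18 = 20
20 ^ 21 = 1
1 ^ 17 = 16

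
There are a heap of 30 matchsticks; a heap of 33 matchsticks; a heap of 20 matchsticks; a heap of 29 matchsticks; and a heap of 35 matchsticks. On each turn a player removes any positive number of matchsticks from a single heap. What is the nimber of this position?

21

Compute the nim-sum pairwise:
30 ⊕ 33 = 63
63 ⊕ 20 = 43
43 ⊕ 29 = 54
54 ⊕ 35 = 21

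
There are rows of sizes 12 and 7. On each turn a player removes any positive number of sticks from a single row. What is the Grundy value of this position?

11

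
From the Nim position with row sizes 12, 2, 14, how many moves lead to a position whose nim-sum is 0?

Nim-sum: 12 XOR 2 XOR 14 = 0.
The nim-sum is already 0, so every move leaves a nonzero nim-sum — there are no winning moves.

0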